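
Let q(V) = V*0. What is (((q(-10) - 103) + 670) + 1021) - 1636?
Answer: -48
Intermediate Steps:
q(V) = 0
(((q(-10) - 103) + 670) + 1021) - 1636 = (((0 - 103) + 670) + 1021) - 1636 = ((-103 + 670) + 1021) - 1636 = (567 + 1021) - 1636 = 1588 - 1636 = -48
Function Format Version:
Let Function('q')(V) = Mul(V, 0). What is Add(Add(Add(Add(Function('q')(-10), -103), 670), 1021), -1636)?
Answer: -48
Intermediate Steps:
Function('q')(V) = 0
Add(Add(Add(Add(Function('q')(-10), -103), 670), 1021), -1636) = Add(Add(Add(Add(0, -103), 670), 1021), -1636) = Add(Add(Add(-103, 670), 1021), -1636) = Add(Add(567, 1021), -1636) = Add(1588, -1636) = -48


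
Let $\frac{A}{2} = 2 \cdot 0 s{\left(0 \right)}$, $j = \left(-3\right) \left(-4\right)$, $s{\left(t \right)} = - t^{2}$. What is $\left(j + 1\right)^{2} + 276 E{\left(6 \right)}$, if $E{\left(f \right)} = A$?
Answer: $169$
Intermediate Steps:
$j = 12$
$A = 0$ ($A = 2 \cdot 2 \cdot 0 \left(- 0^{2}\right) = 2 \cdot 0 \left(\left(-1\right) 0\right) = 2 \cdot 0 \cdot 0 = 2 \cdot 0 = 0$)
$E{\left(f \right)} = 0$
$\left(j + 1\right)^{2} + 276 E{\left(6 \right)} = \left(12 + 1\right)^{2} + 276 \cdot 0 = 13^{2} + 0 = 169 + 0 = 169$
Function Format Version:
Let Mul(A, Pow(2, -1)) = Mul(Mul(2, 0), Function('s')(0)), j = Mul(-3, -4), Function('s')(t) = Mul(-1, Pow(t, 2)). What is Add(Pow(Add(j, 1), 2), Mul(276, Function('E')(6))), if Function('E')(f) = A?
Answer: 169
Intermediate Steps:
j = 12
A = 0 (A = Mul(2, Mul(Mul(2, 0), Mul(-1, Pow(0, 2)))) = Mul(2, Mul(0, Mul(-1, 0))) = Mul(2, Mul(0, 0)) = Mul(2, 0) = 0)
Function('E')(f) = 0
Add(Pow(Add(j, 1), 2), Mul(276, Function('E')(6))) = Add(Pow(Add(12, 1), 2), Mul(276, 0)) = Add(Pow(13, 2), 0) = Add(169, 0) = 169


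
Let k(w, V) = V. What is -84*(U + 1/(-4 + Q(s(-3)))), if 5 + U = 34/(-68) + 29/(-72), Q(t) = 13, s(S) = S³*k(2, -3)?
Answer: 973/2 ≈ 486.50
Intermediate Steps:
s(S) = -3*S³ (s(S) = S³*(-3) = -3*S³)
U = -425/72 (U = -5 + (34/(-68) + 29/(-72)) = -5 + (34*(-1/68) + 29*(-1/72)) = -5 + (-½ - 29/72) = -5 - 65/72 = -425/72 ≈ -5.9028)
-84*(U + 1/(-4 + Q(s(-3)))) = -84*(-425/72 + 1/(-4 + 13)) = -84*(-425/72 + 1/9) = -84*(-425/72 + ⅑) = -84*(-139/24) = 973/2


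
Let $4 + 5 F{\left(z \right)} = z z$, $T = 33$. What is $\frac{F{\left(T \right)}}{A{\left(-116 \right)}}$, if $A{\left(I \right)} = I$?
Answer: $- \frac{217}{116} \approx -1.8707$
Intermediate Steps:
$F{\left(z \right)} = - \frac{4}{5} + \frac{z^{2}}{5}$ ($F{\left(z \right)} = - \frac{4}{5} + \frac{z z}{5} = - \frac{4}{5} + \frac{z^{2}}{5}$)
$\frac{F{\left(T \right)}}{A{\left(-116 \right)}} = \frac{- \frac{4}{5} + \frac{33^{2}}{5}}{-116} = \left(- \frac{4}{5} + \frac{1}{5} \cdot 1089\right) \left(- \frac{1}{116}\right) = \left(- \frac{4}{5} + \frac{1089}{5}\right) \left(- \frac{1}{116}\right) = 217 \left(- \frac{1}{116}\right) = - \frac{217}{116}$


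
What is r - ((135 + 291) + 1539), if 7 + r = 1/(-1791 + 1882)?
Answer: -179451/91 ≈ -1972.0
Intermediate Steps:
r = -636/91 (r = -7 + 1/(-1791 + 1882) = -7 + 1/91 = -636/91 ≈ -6.9890)
r - ((135 + 291) + 1539) = -636/91 - ((135 + 291) + 1539) = -636/91 - (426 + 1539) = -636/91 - 1*1965 = -636/91 - 1965 = -179451/91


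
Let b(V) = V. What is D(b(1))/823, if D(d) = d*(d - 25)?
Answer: -24/823 ≈ -0.029162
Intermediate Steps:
D(d) = d*(-25 + d)
D(b(1))/823 = (1*(-25 + 1))/823 = (1*(-24))*(1/823) = -24*1/823 = -24/823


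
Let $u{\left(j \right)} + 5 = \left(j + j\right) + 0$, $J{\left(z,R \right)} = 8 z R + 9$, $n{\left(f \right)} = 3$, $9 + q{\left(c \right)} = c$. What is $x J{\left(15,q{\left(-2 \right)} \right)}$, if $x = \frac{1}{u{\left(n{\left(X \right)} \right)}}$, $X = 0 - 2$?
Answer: $-1311$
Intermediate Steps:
$X = -2$
$q{\left(c \right)} = -9 + c$
$J{\left(z,R \right)} = 9 + 8 R z$ ($J{\left(z,R \right)} = 8 R z + 9 = 9 + 8 R z$)
$u{\left(j \right)} = -5 + 2 j$ ($u{\left(j \right)} = -5 + \left(\left(j + j\right) + 0\right) = -5 + \left(2 j + 0\right) = -5 + 2 j$)
$x = 1$ ($x = \frac{1}{-5 + 2 \cdot 3} = \frac{1}{-5 + 6} = 1^{-1} = 1$)
$x J{\left(15,q{\left(-2 \right)} \right)} = 1 \left(9 + 8 \left(-9 - 2\right) 15\right) = 1 \left(9 + 8 \left(-11\right) 15\right) = 1 \left(9 - 1320\right) = 1 \left(-1311\right) = -1311$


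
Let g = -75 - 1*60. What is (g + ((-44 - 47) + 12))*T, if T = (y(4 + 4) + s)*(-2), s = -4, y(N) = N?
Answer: 1712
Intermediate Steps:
T = -8 (T = ((4 + 4) - 4)*(-2) = (8 - 4)*(-2) = 4*(-2) = -8)
g = -135 (g = -75 - 60 = -135)
(g + ((-44 - 47) + 12))*T = (-135 + ((-44 - 47) + 12))*(-8) = (-135 + (-91 + 12))*(-8) = (-135 - 79)*(-8) = -214*(-8) = 1712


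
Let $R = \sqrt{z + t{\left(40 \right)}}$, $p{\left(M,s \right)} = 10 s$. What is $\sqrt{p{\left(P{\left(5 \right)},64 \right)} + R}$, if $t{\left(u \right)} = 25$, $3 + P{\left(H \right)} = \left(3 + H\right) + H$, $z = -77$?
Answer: $\sqrt{640 + 2 i \sqrt{13}} \approx 25.299 + 0.1425 i$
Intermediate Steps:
$P{\left(H \right)} = 2 H$ ($P{\left(H \right)} = -3 + \left(\left(3 + H\right) + H\right) = -3 + \left(3 + 2 H\right) = 2 H$)
$R = 2 i \sqrt{13}$ ($R = \sqrt{-77 + 25} = \sqrt{-52} = 2 i \sqrt{13} \approx 7.2111 i$)
$\sqrt{p{\left(P{\left(5 \right)},64 \right)} + R} = \sqrt{10 \cdot 64 + 2 i \sqrt{13}} = \sqrt{640 + 2 i \sqrt{13}}$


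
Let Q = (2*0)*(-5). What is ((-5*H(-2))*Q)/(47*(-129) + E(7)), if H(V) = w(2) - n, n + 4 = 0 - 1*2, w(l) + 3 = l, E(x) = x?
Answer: 0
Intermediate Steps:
w(l) = -3 + l
n = -6 (n = -4 + (0 - 1*2) = -4 + (0 - 2) = -4 - 2 = -6)
H(V) = 5 (H(V) = (-3 + 2) - 1*(-6) = -1 + 6 = 5)
Q = 0 (Q = 0*(-5) = 0)
((-5*H(-2))*Q)/(47*(-129) + E(7)) = (-5*5*0)/(47*(-129) + 7) = (-25*0)/(-6063 + 7) = 0/(-6056) = 0*(-1/6056) = 0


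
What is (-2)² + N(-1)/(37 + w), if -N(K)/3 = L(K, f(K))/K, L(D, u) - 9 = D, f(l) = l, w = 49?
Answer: 184/43 ≈ 4.2791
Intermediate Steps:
L(D, u) = 9 + D
N(K) = -3*(9 + K)/K
(-2)² + N(-1)/(37 + w) = (-2)² + (-3 - 27/(-1))/(37 + 49) = 4 + (-3 - 27*(-1))/86 = 4 + (-3 + 27)/86 = 4 + (1/86)*24 = 4 + 12/43 = 184/43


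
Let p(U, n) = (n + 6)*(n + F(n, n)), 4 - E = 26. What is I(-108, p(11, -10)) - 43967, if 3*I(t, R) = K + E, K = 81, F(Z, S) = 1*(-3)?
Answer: -131842/3 ≈ -43947.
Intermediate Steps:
E = -22 (E = 4 - 1*26 = 4 - 26 = -22)
F(Z, S) = -3
p(U, n) = (-3 + n)*(6 + n) (p(U, n) = (n + 6)*(n - 3) = (6 + n)*(-3 + n) = (-3 + n)*(6 + n))
I(t, R) = 59/3 (I(t, R) = (81 - 22)/3 = (1/3)*59 = 59/3)
I(-108, p(11, -10)) - 43967 = 59/3 - 43967 = -131842/3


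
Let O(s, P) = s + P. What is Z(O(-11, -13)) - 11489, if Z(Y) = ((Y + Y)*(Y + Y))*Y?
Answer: -66785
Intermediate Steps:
O(s, P) = P + s
Z(Y) = 4*Y³ (Z(Y) = ((2*Y)*(2*Y))*Y = (4*Y²)*Y = 4*Y³)
Z(O(-11, -13)) - 11489 = 4*(-13 - 11)³ - 11489 = 4*(-24)³ - 11489 = 4*(-13824) - 11489 = -55296 - 11489 = -66785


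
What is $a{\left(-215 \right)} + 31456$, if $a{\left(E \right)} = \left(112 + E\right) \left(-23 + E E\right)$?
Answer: $-4727350$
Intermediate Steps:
$a{\left(E \right)} = \left(-23 + E^{2}\right) \left(112 + E\right)$ ($a{\left(E \right)} = \left(112 + E\right) \left(-23 + E^{2}\right) = \left(-23 + E^{2}\right) \left(112 + E\right)$)
$a{\left(-215 \right)} + 31456 = \left(-2576 + \left(-215\right)^{3} - -4945 + 112 \left(-215\right)^{2}\right) + 31456 = \left(-2576 - 9938375 + 4945 + 112 \cdot 46225\right) + 31456 = \left(-2576 - 9938375 + 4945 + 5177200\right) + 31456 = -4758806 + 31456 = -4727350$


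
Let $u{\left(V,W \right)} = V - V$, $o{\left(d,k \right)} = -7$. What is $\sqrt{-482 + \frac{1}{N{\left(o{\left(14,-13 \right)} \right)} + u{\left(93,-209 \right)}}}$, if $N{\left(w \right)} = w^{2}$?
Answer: $\frac{i \sqrt{23617}}{7} \approx 21.954 i$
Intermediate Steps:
$u{\left(V,W \right)} = 0$
$\sqrt{-482 + \frac{1}{N{\left(o{\left(14,-13 \right)} \right)} + u{\left(93,-209 \right)}}} = \sqrt{-482 + \frac{1}{\left(-7\right)^{2} + 0}} = \sqrt{-482 + \frac{1}{49 + 0}} = \sqrt{-482 + \frac{1}{49}} = \sqrt{- \frac{23617}{49}} = \frac{i \sqrt{23617}}{7}$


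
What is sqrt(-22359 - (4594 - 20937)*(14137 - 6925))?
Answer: sqrt(117843357) ≈ 10856.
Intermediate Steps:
sqrt(-22359 - (4594 - 20937)*(14137 - 6925)) = sqrt(-22359 - (-16343)*7212) = sqrt(-22359 - 1*(-117865716)) = sqrt(-22359 + 117865716) = sqrt(117843357)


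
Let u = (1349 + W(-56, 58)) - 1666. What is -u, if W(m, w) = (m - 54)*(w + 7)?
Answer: 7467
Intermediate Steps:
W(m, w) = (-54 + m)*(7 + w)
u = -7467 (u = (1349 + (-378 - 54*58 + 7*(-56) - 56*58)) - 1666 = (1349 + (-378 - 3132 - 392 - 3248)) - 1666 = (1349 - 7150) - 1666 = -5801 - 1666 = -7467)
-u = -1*(-7467) = 7467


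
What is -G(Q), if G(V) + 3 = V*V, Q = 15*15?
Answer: -50622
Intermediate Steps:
Q = 225
G(V) = -3 + V² (G(V) = -3 + V*V = -3 + V²)
-G(Q) = -(-3 + 225²) = -(-3 + 50625) = -1*50622 = -50622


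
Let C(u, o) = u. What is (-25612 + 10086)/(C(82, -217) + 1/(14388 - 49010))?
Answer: -537541172/2839003 ≈ -189.34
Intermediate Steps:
(-25612 + 10086)/(C(82, -217) + 1/(14388 - 49010)) = (-25612 + 10086)/(82 + 1/(14388 - 49010)) = -15526/(82 + 1/(-34622)) = -15526/(82 - 1/34622) = -15526/2839003/34622 = -15526*34622/2839003 = -537541172/2839003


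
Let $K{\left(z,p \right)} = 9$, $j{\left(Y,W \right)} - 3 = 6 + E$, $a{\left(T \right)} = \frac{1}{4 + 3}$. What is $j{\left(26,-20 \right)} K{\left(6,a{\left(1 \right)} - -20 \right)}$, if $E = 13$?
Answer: $198$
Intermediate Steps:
$a{\left(T \right)} = \frac{1}{7}$
$j{\left(Y,W \right)} = 22$ ($j{\left(Y,W \right)} = 3 + \left(6 + 13\right) = 3 + 19 = 22$)
$j{\left(26,-20 \right)} K{\left(6,a{\left(1 \right)} - -20 \right)} = 22 \cdot 9 = 198$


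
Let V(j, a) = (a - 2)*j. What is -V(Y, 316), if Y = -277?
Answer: 86978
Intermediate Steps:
V(j, a) = j*(-2 + a) (V(j, a) = (-2 + a)*j = j*(-2 + a))
-V(Y, 316) = -(-277)*(-2 + 316) = -(-277)*314 = -1*(-86978) = 86978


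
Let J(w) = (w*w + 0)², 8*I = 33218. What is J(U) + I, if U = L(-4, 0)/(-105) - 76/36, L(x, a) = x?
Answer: 164252879321749/39382402500 ≈ 4170.7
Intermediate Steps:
I = 16609/4 (I = (⅛)*33218 = 16609/4 ≈ 4152.3)
U = -653/315 (U = -4/(-105) - 76/36 = -4*(-1/105) - 76*1/36 = 4/105 - 19/9 = -653/315 ≈ -2.0730)
J(w) = w⁴ (J(w) = (w² + 0)² = (w²)² = w⁴)
J(U) + I = (-653/315)⁴ + 16609/4 = 181824635281/9845600625 + 16609/4 = 164252879321749/39382402500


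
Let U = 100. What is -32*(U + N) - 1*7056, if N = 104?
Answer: -13584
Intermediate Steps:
-32*(U + N) - 1*7056 = -32*(100 + 104) - 1*7056 = -32*204 - 7056 = -6528 - 7056 = -13584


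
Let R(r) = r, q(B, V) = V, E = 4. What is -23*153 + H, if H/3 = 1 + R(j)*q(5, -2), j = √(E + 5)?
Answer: -3534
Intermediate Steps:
j = 3 (j = √(4 + 5) = √9 = 3)
H = -15 (H = 3*(1 + 3*(-2)) = 3*(1 - 6) = 3*(-5) = -15)
-23*153 + H = -23*153 - 15 = -3519 - 15 = -3534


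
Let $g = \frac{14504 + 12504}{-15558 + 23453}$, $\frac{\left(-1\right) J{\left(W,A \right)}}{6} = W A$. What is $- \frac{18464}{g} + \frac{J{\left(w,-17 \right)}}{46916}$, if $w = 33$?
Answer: $- \frac{53429752309}{9899276} \approx -5397.3$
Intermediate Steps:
$J{\left(W,A \right)} = - 6 A W$ ($J{\left(W,A \right)} = - 6 W A = - 6 A W$)
$g = \frac{27008}{7895} \approx 3.4209$
$- \frac{18464}{g} + \frac{J{\left(w,-17 \right)}}{46916} = - \frac{18464}{\frac{27008}{7895}} + \frac{\left(-6\right) \left(-17\right) 33}{46916} = \left(-18464\right) \frac{7895}{27008} + 3366 \cdot \frac{1}{46916} = - \frac{4555415}{844} + \frac{1683}{23458} = - \frac{53429752309}{9899276}$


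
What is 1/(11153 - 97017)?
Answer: -1/85864 ≈ -1.1646e-5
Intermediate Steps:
1/(11153 - 97017) = 1/(-85864) = -1/85864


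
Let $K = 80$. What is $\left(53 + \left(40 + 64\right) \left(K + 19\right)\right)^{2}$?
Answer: $107101801$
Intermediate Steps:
$\left(53 + \left(40 + 64\right) \left(K + 19\right)\right)^{2} = \left(53 + \left(40 + 64\right) \left(80 + 19\right)\right)^{2} = \left(53 + 104 \cdot 99\right)^{2} = \left(53 + 10296\right)^{2} = 10349^{2} = 107101801$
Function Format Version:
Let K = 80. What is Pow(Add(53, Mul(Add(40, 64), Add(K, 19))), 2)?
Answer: 107101801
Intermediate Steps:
Pow(Add(53, Mul(Add(40, 64), Add(K, 19))), 2) = Pow(Add(53, Mul(Add(40, 64), Add(80, 19))), 2) = Pow(Add(53, Mul(104, 99)), 2) = Pow(Add(53, 10296), 2) = Pow(10349, 2) = 107101801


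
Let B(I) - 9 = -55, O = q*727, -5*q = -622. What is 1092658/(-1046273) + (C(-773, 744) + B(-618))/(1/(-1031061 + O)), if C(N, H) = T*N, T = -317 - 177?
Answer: -1878816521329033538/5231365 ≈ -3.5914e+11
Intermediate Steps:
q = 622/5 (q = -⅕*(-622) = 622/5 ≈ 124.40)
T = -494
O = 452194/5 (O = (622/5)*727 = 452194/5 ≈ 90439.)
C(N, H) = -494*N
B(I) = -46 (B(I) = 9 - 55 = -46)
1092658/(-1046273) + (C(-773, 744) + B(-618))/(1/(-1031061 + O)) = 1092658/(-1046273) + (-494*(-773) - 46)/(1/(-1031061 + 452194/5)) = 1092658*(-1/1046273) + (381862 - 46)/(1/(-4703111/5)) = -1092658/1046273 + 381816/(-5/4703111) = -1092658/1046273 + 381816*(-4703111/5) = -1092658/1046273 - 1795723029576/5 = -1878816521329033538/5231365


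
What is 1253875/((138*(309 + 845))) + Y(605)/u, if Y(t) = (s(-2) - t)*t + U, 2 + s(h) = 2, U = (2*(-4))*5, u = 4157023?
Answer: 5154090630745/662014226796 ≈ 7.7855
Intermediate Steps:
U = -40 (U = -8*5 = -40)
s(h) = 0 (s(h) = -2 + 2 = 0)
Y(t) = -40 - t² (Y(t) = (0 - t)*t - 40 = (-t)*t - 40 = -t² - 40 = -40 - t²)
1253875/((138*(309 + 845))) + Y(605)/u = 1253875/((138*(309 + 845))) + (-40 - 1*605²)/4157023 = 1253875/((138*1154)) + (-40 - 1*366025)*(1/4157023) = 1253875/159252 + (-40 - 366025)*(1/4157023) = 1253875*(1/159252) - 366065*1/4157023 = 1253875/159252 - 366065/4157023 = 5154090630745/662014226796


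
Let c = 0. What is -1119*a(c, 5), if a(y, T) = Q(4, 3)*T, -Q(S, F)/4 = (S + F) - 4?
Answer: 67140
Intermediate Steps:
Q(S, F) = 16 - 4*F - 4*S (Q(S, F) = -4*((S + F) - 4) = -4*((F + S) - 4) = -4*(-4 + F + S) = 16 - 4*F - 4*S)
a(y, T) = -12*T (a(y, T) = (16 - 4*3 - 4*4)*T = (16 - 12 - 16)*T = -12*T)
-1119*a(c, 5) = -(-13428)*5 = -1119*(-60) = 67140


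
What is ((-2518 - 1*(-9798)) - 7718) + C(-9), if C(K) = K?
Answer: -447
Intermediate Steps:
((-2518 - 1*(-9798)) - 7718) + C(-9) = ((-2518 - 1*(-9798)) - 7718) - 9 = ((-2518 + 9798) - 7718) - 9 = (7280 - 7718) - 9 = -438 - 9 = -447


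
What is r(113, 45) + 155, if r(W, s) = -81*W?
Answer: -8998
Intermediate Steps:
r(113, 45) + 155 = -81*113 + 155 = -9153 + 155 = -8998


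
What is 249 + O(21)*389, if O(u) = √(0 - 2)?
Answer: 249 + 389*I*√2 ≈ 249.0 + 550.13*I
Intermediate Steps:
O(u) = I*√2 (O(u) = √(-2) = I*√2)
249 + O(21)*389 = 249 + (I*√2)*389 = 249 + 389*I*√2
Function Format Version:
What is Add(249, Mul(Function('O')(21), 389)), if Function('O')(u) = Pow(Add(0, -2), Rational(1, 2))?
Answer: Add(249, Mul(389, I, Pow(2, Rational(1, 2)))) ≈ Add(249.00, Mul(550.13, I))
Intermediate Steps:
Function('O')(u) = Mul(I, Pow(2, Rational(1, 2))) (Function('O')(u) = Pow(-2, Rational(1, 2)) = Mul(I, Pow(2, Rational(1, 2))))
Add(249, Mul(Function('O')(21), 389)) = Add(249, Mul(Mul(I, Pow(2, Rational(1, 2))), 389)) = Add(249, Mul(389, I, Pow(2, Rational(1, 2))))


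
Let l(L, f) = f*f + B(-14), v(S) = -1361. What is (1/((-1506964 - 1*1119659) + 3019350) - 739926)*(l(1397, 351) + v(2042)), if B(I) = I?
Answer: -35401285548755026/392727 ≈ -9.0142e+10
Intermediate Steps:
l(L, f) = -14 + f**2 (l(L, f) = f*f - 14 = f**2 - 14 = -14 + f**2)
(1/((-1506964 - 1*1119659) + 3019350) - 739926)*(l(1397, 351) + v(2042)) = (1/((-1506964 - 1*1119659) + 3019350) - 739926)*((-14 + 351**2) - 1361) = (1/((-1506964 - 1119659) + 3019350) - 739926)*((-14 + 123201) - 1361) = (1/(-2626623 + 3019350) - 739926)*(123187 - 1361) = (1/392727 - 739926)*121826 = -290588918201/392727*121826 = -35401285548755026/392727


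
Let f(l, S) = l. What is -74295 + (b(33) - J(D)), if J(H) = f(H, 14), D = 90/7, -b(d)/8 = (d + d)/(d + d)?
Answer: -520211/7 ≈ -74316.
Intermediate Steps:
b(d) = -8 (b(d) = -8*(d + d)/(d + d) = -8*2*d/(2*d) = -8*2*d*1/(2*d) = -8*1 = -8)
D = 90/7 (D = 90*(⅐) = 90/7 ≈ 12.857)
J(H) = H
-74295 + (b(33) - J(D)) = -74295 + (-8 - 1*90/7) = -74295 + (-8 - 90/7) = -74295 - 146/7 = -520211/7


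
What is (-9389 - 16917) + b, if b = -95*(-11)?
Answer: -25261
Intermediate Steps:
b = 1045
(-9389 - 16917) + b = (-9389 - 16917) + 1045 = -26306 + 1045 = -25261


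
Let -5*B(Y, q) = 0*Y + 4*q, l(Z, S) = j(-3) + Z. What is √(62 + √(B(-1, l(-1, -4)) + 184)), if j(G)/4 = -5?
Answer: √(1550 + 10*√1255)/5 ≈ 8.7276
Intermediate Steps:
j(G) = -20 (j(G) = 4*(-5) = -20)
l(Z, S) = -20 + Z
B(Y, q) = -4*q/5 (B(Y, q) = -(0*Y + 4*q)/5 = -(0 + 4*q)/5 = -4*q/5)
√(62 + √(B(-1, l(-1, -4)) + 184)) = √(62 + √(-4*(-20 - 1)/5 + 184)) = √(62 + √(-⅘*(-21) + 184)) = √(62 + √(84/5 + 184)) = √(62 + √(1004/5)) = √(62 + 2*√1255/5)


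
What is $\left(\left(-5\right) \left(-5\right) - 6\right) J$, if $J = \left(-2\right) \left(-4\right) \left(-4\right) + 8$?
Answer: $-456$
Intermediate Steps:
$J = -24$ ($J = 8 \left(-4\right) + 8 = -32 + 8 = -24$)
$\left(\left(-5\right) \left(-5\right) - 6\right) J = \left(\left(-5\right) \left(-5\right) - 6\right) \left(-24\right) = \left(25 - 6\right) \left(-24\right) = 19 \left(-24\right) = -456$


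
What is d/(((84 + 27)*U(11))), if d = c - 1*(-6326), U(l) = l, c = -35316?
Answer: -28990/1221 ≈ -23.743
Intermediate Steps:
d = -28990 (d = -35316 - 1*(-6326) = -35316 + 6326 = -28990)
d/(((84 + 27)*U(11))) = -28990*1/(11*(84 + 27)) = -28990/(111*11) = -28990/1221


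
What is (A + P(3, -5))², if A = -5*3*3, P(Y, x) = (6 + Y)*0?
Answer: 2025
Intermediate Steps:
P(Y, x) = 0
A = -45 (A = -15*3 = -45)
(A + P(3, -5))² = (-45 + 0)² = (-45)² = 2025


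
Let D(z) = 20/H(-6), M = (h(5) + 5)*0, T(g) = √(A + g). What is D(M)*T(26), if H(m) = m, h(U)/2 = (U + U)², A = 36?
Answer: -10*√62/3 ≈ -26.247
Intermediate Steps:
h(U) = 8*U² (h(U) = 2*(U + U)² = 2*(2*U)² = 2*(4*U²) = 8*U²)
T(g) = √(36 + g)
M = 0 (M = (8*5² + 5)*0 = (8*25 + 5)*0 = (200 + 5)*0 = 205*0 = 0)
D(z) = -10/3 (D(z) = 20/(-6) = 20*(-⅙) = -10/3)
D(M)*T(26) = -10*√(36 + 26)/3 = -10*√62/3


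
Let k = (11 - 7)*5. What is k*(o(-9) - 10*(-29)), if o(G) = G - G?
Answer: 5800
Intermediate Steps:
o(G) = 0
k = 20 (k = 4*5 = 20)
k*(o(-9) - 10*(-29)) = 20*(0 - 10*(-29)) = 20*(0 + 290) = 20*290 = 5800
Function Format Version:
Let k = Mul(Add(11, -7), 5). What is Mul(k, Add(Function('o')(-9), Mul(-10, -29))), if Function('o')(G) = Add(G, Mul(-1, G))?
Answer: 5800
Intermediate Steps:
Function('o')(G) = 0
k = 20 (k = Mul(4, 5) = 20)
Mul(k, Add(Function('o')(-9), Mul(-10, -29))) = Mul(20, Add(0, Mul(-10, -29))) = Mul(20, Add(0, 290)) = Mul(20, 290) = 5800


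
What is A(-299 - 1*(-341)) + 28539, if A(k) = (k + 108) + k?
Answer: 28731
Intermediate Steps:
A(k) = 108 + 2*k (A(k) = (108 + k) + k = 108 + 2*k)
A(-299 - 1*(-341)) + 28539 = (108 + 2*(-299 - 1*(-341))) + 28539 = (108 + 2*(-299 + 341)) + 28539 = (108 + 2*42) + 28539 = (108 + 84) + 28539 = 192 + 28539 = 28731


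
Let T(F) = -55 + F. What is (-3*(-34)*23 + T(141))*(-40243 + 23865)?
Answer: -39831296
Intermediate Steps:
(-3*(-34)*23 + T(141))*(-40243 + 23865) = (-3*(-34)*23 + (-55 + 141))*(-40243 + 23865) = (102*23 + 86)*(-16378) = (2346 + 86)*(-16378) = 2432*(-16378) = -39831296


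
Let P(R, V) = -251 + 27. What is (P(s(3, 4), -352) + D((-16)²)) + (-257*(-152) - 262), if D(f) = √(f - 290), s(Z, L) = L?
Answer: 38578 + I*√34 ≈ 38578.0 + 5.831*I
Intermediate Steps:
P(R, V) = -224
D(f) = √(-290 + f)
(P(s(3, 4), -352) + D((-16)²)) + (-257*(-152) - 262) = (-224 + √(-290 + (-16)²)) + (-257*(-152) - 262) = (-224 + √(-290 + 256)) + (39064 - 262) = (-224 + √(-34)) + 38802 = (-224 + I*√34) + 38802 = 38578 + I*√34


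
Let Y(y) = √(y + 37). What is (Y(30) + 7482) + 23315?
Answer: 30797 + √67 ≈ 30805.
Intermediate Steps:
Y(y) = √(37 + y)
(Y(30) + 7482) + 23315 = (√(37 + 30) + 7482) + 23315 = (√67 + 7482) + 23315 = (7482 + √67) + 23315 = 30797 + √67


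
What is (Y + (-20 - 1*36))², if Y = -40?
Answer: 9216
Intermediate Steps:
(Y + (-20 - 1*36))² = (-40 + (-20 - 1*36))² = (-40 + (-20 - 36))² = (-40 - 56)² = (-96)² = 9216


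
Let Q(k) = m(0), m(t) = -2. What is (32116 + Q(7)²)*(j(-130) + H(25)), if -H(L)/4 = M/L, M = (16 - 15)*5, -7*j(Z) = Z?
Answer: 3995728/7 ≈ 5.7082e+5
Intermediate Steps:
j(Z) = -Z/7
Q(k) = -2
M = 5 (M = 1*5 = 5)
H(L) = -20/L
(32116 + Q(7)²)*(j(-130) + H(25)) = (32116 + (-2)²)*(-⅐*(-130) - 20/25) = (32116 + 4)*(130/7 - 20*1/25) = 32120*(130/7 - ⅘) = 32120*(622/35) = 3995728/7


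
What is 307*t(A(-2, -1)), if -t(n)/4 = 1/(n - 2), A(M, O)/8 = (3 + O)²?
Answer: -614/15 ≈ -40.933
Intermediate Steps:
A(M, O) = 8*(3 + O)²
t(n) = -4/(-2 + n) (t(n) = -4/(n - 2) = -4/(-2 + n))
307*t(A(-2, -1)) = 307*(-4/(-2 + 8*(3 - 1)²)) = 307*(-4/(-2 + 8*2²)) = 307*(-4/(-2 + 8*4)) = 307*(-4/(-2 + 32)) = 307*(-4/30) = 307*(-4*1/30) = 307*(-2/15) = -614/15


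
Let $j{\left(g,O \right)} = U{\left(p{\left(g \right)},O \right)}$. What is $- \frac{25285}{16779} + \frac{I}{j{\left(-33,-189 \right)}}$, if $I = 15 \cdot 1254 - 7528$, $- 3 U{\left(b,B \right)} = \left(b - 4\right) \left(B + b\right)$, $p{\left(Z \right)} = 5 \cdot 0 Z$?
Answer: $- \frac{4658869}{100674} \approx -46.277$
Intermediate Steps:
$p{\left(Z \right)} = 0$ ($p{\left(Z \right)} = 0 Z = 0$)
$U{\left(b,B \right)} = - \frac{\left(-4 + b\right) \left(B + b\right)}{3}$ ($U{\left(b,B \right)} = - \frac{\left(b - 4\right) \left(B + b\right)}{3} = - \frac{\left(-4 + b\right) \left(B + b\right)}{3}$)
$j{\left(g,O \right)} = \frac{4 O}{3}$ ($j{\left(g,O \right)} = - \frac{0^{2}}{3} + \frac{4 O}{3} + \frac{4}{3} \cdot 0 - \frac{1}{3} O 0 = \left(- \frac{1}{3}\right) 0 + \frac{4 O}{3} + 0 + 0 = 0 + \frac{4 O}{3} + 0 + 0 = \frac{4 O}{3}$)
$I = 11282$ ($I = 18810 - 7528 = 11282$)
$- \frac{25285}{16779} + \frac{I}{j{\left(-33,-189 \right)}} = - \frac{25285}{16779} + \frac{11282}{\frac{4}{3} \left(-189\right)} = \left(-25285\right) \frac{1}{16779} + \frac{11282}{-252} = - \frac{25285}{16779} + 11282 \left(- \frac{1}{252}\right) = - \frac{25285}{16779} - \frac{5641}{126} = - \frac{4658869}{100674}$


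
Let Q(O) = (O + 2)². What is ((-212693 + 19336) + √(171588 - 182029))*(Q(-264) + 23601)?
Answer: -17836216465 + 92245*I*√10441 ≈ -1.7836e+10 + 9.4257e+6*I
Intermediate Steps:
Q(O) = (2 + O)²
((-212693 + 19336) + √(171588 - 182029))*(Q(-264) + 23601) = ((-212693 + 19336) + √(171588 - 182029))*((2 - 264)² + 23601) = (-193357 + √(-10441))*((-262)² + 23601) = (-193357 + I*√10441)*(68644 + 23601) = (-193357 + I*√10441)*92245 = -17836216465 + 92245*I*√10441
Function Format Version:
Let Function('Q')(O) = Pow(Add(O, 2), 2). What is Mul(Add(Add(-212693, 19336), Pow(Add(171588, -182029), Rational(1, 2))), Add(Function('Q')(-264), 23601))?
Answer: Add(-17836216465, Mul(92245, I, Pow(10441, Rational(1, 2)))) ≈ Add(-1.7836e+10, Mul(9.4257e+6, I))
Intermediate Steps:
Function('Q')(O) = Pow(Add(2, O), 2)
Mul(Add(Add(-212693, 19336), Pow(Add(171588, -182029), Rational(1, 2))), Add(Function('Q')(-264), 23601)) = Mul(Add(Add(-212693, 19336), Pow(Add(171588, -182029), Rational(1, 2))), Add(Pow(Add(2, -264), 2), 23601)) = Mul(Add(-193357, Pow(-10441, Rational(1, 2))), Add(Pow(-262, 2), 23601)) = Mul(Add(-193357, Mul(I, Pow(10441, Rational(1, 2)))), Add(68644, 23601)) = Mul(Add(-193357, Mul(I, Pow(10441, Rational(1, 2)))), 92245) = Add(-17836216465, Mul(92245, I, Pow(10441, Rational(1, 2))))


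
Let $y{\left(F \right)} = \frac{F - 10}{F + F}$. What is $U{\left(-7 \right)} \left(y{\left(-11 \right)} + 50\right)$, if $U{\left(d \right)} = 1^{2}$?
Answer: $\frac{1121}{22} \approx 50.955$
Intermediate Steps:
$U{\left(d \right)} = 1$
$y{\left(F \right)} = \frac{-10 + F}{2 F}$
$U{\left(-7 \right)} \left(y{\left(-11 \right)} + 50\right) = 1 \left(\frac{-10 - 11}{2 \left(-11\right)} + 50\right) = 1 \left(\frac{1}{2} \left(- \frac{1}{11}\right) \left(-21\right) + 50\right) = 1 \left(\frac{21}{22} + 50\right) = 1 \cdot \frac{1121}{22} = \frac{1121}{22}$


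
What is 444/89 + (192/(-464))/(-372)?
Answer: 399245/80011 ≈ 4.9899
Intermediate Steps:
444/89 + (192/(-464))/(-372) = 444*(1/89) + (192*(-1/464))*(-1/372) = 444/89 - 12/29*(-1/372) = 444/89 + 1/899 = 399245/80011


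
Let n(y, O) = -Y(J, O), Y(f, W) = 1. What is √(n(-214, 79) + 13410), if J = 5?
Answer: √13409 ≈ 115.80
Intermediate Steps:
n(y, O) = -1 (n(y, O) = -1*1 = -1)
√(n(-214, 79) + 13410) = √(-1 + 13410) = √13409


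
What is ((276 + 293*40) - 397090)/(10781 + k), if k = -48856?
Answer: 385094/38075 ≈ 10.114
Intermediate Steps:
((276 + 293*40) - 397090)/(10781 + k) = ((276 + 293*40) - 397090)/(10781 - 48856) = ((276 + 11720) - 397090)/(-38075) = (11996 - 397090)*(-1/38075) = -385094*(-1/38075) = 385094/38075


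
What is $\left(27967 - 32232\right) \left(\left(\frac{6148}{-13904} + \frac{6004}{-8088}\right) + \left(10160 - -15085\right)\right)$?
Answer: $- \frac{378359772871375}{3514236} \approx -1.0766 \cdot 10^{8}$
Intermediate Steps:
$\left(27967 - 32232\right) \left(\left(\frac{6148}{-13904} + \frac{6004}{-8088}\right) + \left(10160 - -15085\right)\right) = - 4265 \left(\left(6148 \left(- \frac{1}{13904}\right) + 6004 \left(- \frac{1}{8088}\right)\right) + \left(10160 + 15085\right)\right) = - 4265 \left(\left(- \frac{1537}{3476} - \frac{1501}{2022}\right) + 25245\right) = - 4265 \left(- \frac{4162645}{3514236} + 25245\right) = \left(-4265\right) \frac{88712725175}{3514236} = - \frac{378359772871375}{3514236}$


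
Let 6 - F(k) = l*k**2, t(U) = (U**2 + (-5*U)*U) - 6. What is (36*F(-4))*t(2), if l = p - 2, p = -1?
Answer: -42768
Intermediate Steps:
t(U) = -6 - 4*U**2 (t(U) = (U**2 - 5*U**2) - 6 = -4*U**2 - 6 = -6 - 4*U**2)
l = -3 (l = -1 - 2 = -3)
F(k) = 6 + 3*k**2 (F(k) = 6 - (-3)*k**2 = 6 + 3*k**2)
(36*F(-4))*t(2) = (36*(6 + 3*(-4)**2))*(-6 - 4*2**2) = (36*(6 + 3*16))*(-6 - 4*4) = (36*(6 + 48))*(-6 - 16) = (36*54)*(-22) = 1944*(-22) = -42768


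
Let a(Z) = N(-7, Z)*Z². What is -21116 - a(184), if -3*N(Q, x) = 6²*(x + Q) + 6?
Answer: 71956740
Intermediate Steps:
N(Q, x) = -2 - 12*Q - 12*x (N(Q, x) = -(6²*(x + Q) + 6)/3 = -(36*(Q + x) + 6)/3 = -((36*Q + 36*x) + 6)/3 = -(6 + 36*Q + 36*x)/3 = -2 - 12*Q - 12*x)
a(Z) = Z²*(82 - 12*Z) (a(Z) = (-2 - 12*(-7) - 12*Z)*Z² = (-2 + 84 - 12*Z)*Z² = (82 - 12*Z)*Z² = Z²*(82 - 12*Z))
-21116 - a(184) = -21116 - 184²*(82 - 12*184) = -21116 - 33856*(82 - 2208) = -21116 - 33856*(-2126) = -21116 - 1*(-71977856) = -21116 + 71977856 = 71956740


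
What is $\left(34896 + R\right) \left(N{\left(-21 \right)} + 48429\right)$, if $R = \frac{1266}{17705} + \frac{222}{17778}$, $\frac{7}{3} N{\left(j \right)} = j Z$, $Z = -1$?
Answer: $\frac{88672811576820354}{52459915} \approx 1.6903 \cdot 10^{9}$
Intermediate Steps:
$N{\left(j \right)} = - \frac{3 j}{7}$ ($N{\left(j \right)} = \frac{3 j \left(-1\right)}{7} = \frac{3 \left(- j\right)}{7} = - \frac{3 j}{7}$)
$R = \frac{4406243}{52459915}$ ($R = 1266 \cdot \frac{1}{17705} + 222 \cdot \frac{1}{17778} = \frac{1266}{17705} + \frac{37}{2963} = \frac{4406243}{52459915} \approx 0.083993$)
$\left(34896 + R\right) \left(N{\left(-21 \right)} + 48429\right) = \left(34896 + \frac{4406243}{52459915}\right) \left(\left(- \frac{3}{7}\right) \left(-21\right) + 48429\right) = \frac{1830645600083 \left(9 + 48429\right)}{52459915} = \frac{1830645600083}{52459915} \cdot 48438 = \frac{88672811576820354}{52459915}$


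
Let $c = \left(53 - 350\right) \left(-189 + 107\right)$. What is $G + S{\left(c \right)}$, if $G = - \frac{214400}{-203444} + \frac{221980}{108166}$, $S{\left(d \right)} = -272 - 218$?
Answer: $- \frac{1339306665680}{2750715463} \approx -486.89$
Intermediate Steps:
$c = 24354$ ($c = \left(-297\right) \left(-82\right) = 24354$)
$S{\left(d \right)} = -490$
$G = \frac{8543911190}{2750715463}$ ($G = \left(-214400\right) \left(- \frac{1}{203444}\right) + 221980 \cdot \frac{1}{108166} = \frac{53600}{50861} + \frac{110990}{54083} = \frac{8543911190}{2750715463} \approx 3.1061$)
$G + S{\left(c \right)} = \frac{8543911190}{2750715463} - 490 = - \frac{1339306665680}{2750715463}$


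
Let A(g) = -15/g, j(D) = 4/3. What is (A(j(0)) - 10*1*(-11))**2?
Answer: 156025/16 ≈ 9751.6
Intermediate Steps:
j(D) = 4/3 (j(D) = 4*(1/3) = 4/3)
(A(j(0)) - 10*1*(-11))**2 = (-15/4/3 - 10*1*(-11))**2 = (-15*3/4 - 10*(-11))**2 = (-45/4 + 110)**2 = (395/4)**2 = 156025/16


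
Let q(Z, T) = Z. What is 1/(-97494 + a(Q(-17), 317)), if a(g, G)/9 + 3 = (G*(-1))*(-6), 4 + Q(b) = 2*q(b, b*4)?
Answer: -1/80403 ≈ -1.2437e-5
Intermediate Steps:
Q(b) = -4 + 2*b
a(g, G) = -27 + 54*G (a(g, G) = -27 + 9*((G*(-1))*(-6)) = -27 + 9*(-G*(-6)) = -27 + 9*(6*G) = -27 + 54*G)
1/(-97494 + a(Q(-17), 317)) = 1/(-97494 + (-27 + 54*317)) = 1/(-97494 + (-27 + 17118)) = 1/(-97494 + 17091) = 1/(-80403) = -1/80403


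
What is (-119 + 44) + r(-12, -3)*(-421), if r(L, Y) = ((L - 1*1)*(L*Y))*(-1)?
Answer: -197103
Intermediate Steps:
r(L, Y) = -L*Y*(-1 + L) (r(L, Y) = ((L - 1)*(L*Y))*(-1) = ((-1 + L)*(L*Y))*(-1) = (L*Y*(-1 + L))*(-1) = -L*Y*(-1 + L))
(-119 + 44) + r(-12, -3)*(-421) = (-119 + 44) - 12*(-3)*(1 - 1*(-12))*(-421) = -75 - 12*(-3)*(1 + 12)*(-421) = -75 - 12*(-3)*13*(-421) = -75 + 468*(-421) = -75 - 197028 = -197103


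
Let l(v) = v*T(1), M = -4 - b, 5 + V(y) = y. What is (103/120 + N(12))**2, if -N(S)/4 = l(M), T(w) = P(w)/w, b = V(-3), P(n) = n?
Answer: 3301489/14400 ≈ 229.27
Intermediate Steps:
V(y) = -5 + y
b = -8 (b = -5 - 3 = -8)
T(w) = 1 (T(w) = w/w = 1)
M = 4 (M = -4 - 1*(-8) = -4 + 8 = 4)
l(v) = v (l(v) = v*1 = v)
N(S) = -16 (N(S) = -4*4 = -16)
(103/120 + N(12))**2 = (103/120 - 16)**2 = (-1817/120)**2 = 3301489/14400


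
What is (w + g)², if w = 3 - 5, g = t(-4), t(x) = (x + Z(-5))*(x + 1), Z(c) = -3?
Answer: 361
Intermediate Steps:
t(x) = (1 + x)*(-3 + x) (t(x) = (x - 3)*(x + 1) = (-3 + x)*(1 + x) = (1 + x)*(-3 + x))
g = 21 (g = -3 + (-4)² - 2*(-4) = -3 + 16 + 8 = 21)
w = -2
(w + g)² = (-2 + 21)² = 19² = 361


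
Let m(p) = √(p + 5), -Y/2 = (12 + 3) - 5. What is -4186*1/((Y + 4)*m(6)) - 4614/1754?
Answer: -2307/877 + 2093*√11/88 ≈ 76.252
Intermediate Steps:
Y = -20 (Y = -2*((12 + 3) - 5) = -2*(15 - 5) = -2*10 = -20)
m(p) = √(5 + p)
-4186*1/((Y + 4)*m(6)) - 4614/1754 = -4186*1/((-20 + 4)*√(5 + 6)) - 4614/1754 = -4186*(-√11/176) - 4614*1/1754 = -4186*(-√11/176) - 2307/877 = -(-2093)*√11/88 - 2307/877 = 2093*√11/88 - 2307/877 = -2307/877 + 2093*√11/88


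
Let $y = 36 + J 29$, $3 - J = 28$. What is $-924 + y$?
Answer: $-1613$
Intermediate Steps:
$J = -25$ ($J = 3 - 28 = -25$)
$y = -689$ ($y = 36 - 725 = -689$)
$-924 + y = -924 - 689 = -1613$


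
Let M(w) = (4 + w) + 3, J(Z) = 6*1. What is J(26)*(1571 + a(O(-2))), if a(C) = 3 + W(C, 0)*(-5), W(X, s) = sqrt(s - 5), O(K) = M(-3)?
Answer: 9444 - 30*I*sqrt(5) ≈ 9444.0 - 67.082*I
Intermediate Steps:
J(Z) = 6
M(w) = 7 + w
O(K) = 4 (O(K) = 7 - 3 = 4)
W(X, s) = sqrt(-5 + s)
a(C) = 3 - 5*I*sqrt(5) (a(C) = 3 + sqrt(-5 + 0)*(-5) = 3 + sqrt(-5)*(-5) = 3 + (I*sqrt(5))*(-5) = 3 - 5*I*sqrt(5))
J(26)*(1571 + a(O(-2))) = 6*(1571 + (3 - 5*I*sqrt(5))) = 6*(1574 - 5*I*sqrt(5)) = 9444 - 30*I*sqrt(5)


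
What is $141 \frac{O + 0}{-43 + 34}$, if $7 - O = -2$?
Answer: $-141$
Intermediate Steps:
$O = 9$ ($O = 7 - -2 = 7 + 2 = 9$)
$141 \frac{O + 0}{-43 + 34} = 141 \frac{9 + 0}{-43 + 34} = 141 \frac{9}{-9} = 141 \cdot 9 \left(- \frac{1}{9}\right) = 141 \left(-1\right) = -141$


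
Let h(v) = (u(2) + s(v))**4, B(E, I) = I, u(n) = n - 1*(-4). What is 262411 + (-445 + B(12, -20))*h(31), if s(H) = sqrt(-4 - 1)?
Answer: 150346 - 345960*I*sqrt(5) ≈ 1.5035e+5 - 7.7359e+5*I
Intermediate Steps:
u(n) = 4 + n (u(n) = n + 4 = 4 + n)
s(H) = I*sqrt(5) (s(H) = sqrt(-5) = I*sqrt(5))
h(v) = (6 + I*sqrt(5))**4 (h(v) = ((4 + 2) + I*sqrt(5))**4 = (6 + I*sqrt(5))**4)
262411 + (-445 + B(12, -20))*h(31) = 262411 + (-445 - 20)*(6 + I*sqrt(5))**4 = 262411 - 465*(6 + I*sqrt(5))**4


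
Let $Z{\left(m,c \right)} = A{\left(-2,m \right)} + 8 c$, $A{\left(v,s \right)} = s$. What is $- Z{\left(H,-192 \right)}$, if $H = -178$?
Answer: $1714$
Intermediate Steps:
$Z{\left(m,c \right)} = m + 8 c$
$- Z{\left(H,-192 \right)} = - (-178 + 8 \left(-192\right)) = - (-178 - 1536) = \left(-1\right) \left(-1714\right) = 1714$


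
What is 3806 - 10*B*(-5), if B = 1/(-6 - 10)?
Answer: 30423/8 ≈ 3802.9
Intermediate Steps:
B = -1/16 (B = 1/(-16) = -1/16 ≈ -0.062500)
3806 - 10*B*(-5) = 3806 - 10*(-1/16)*(-5) = 3806 + (5/8)*(-5) = 3806 - 25/8 = 30423/8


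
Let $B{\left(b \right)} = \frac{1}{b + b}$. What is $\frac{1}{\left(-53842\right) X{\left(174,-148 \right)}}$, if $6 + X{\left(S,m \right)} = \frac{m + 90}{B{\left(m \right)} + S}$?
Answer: $\frac{51503}{17562506612} \approx 2.9326 \cdot 10^{-6}$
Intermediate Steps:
$B{\left(b \right)} = \frac{1}{2 b}$
$X{\left(S,m \right)} = -6 + \frac{90 + m}{S + \frac{1}{2 m}}$ ($X{\left(S,m \right)} = -6 + \frac{m + 90}{\frac{1}{2 m} + S} = -6 + \frac{90 + m}{S + \frac{1}{2 m}}$)
$\frac{1}{\left(-53842\right) X{\left(174,-148 \right)}} = \frac{1}{\left(-53842\right) \frac{2 \left(-3 - - 148 \left(-90 - -148 + 6 \cdot 174\right)\right)}{1 + 2 \cdot 174 \left(-148\right)}} = - \frac{1}{53842 \frac{2 \left(-3 - - 148 \left(-90 + 148 + 1044\right)\right)}{1 - 51504}} = - \frac{1}{53842 \frac{2 \left(-3 - \left(-148\right) 1102\right)}{-51503}} = - \frac{1}{53842 \cdot 2 \left(- \frac{1}{51503}\right) \left(-3 + 163096\right)} = - \frac{1}{53842 \cdot 2 \left(- \frac{1}{51503}\right) 163093} = - \frac{1}{53842 \left(- \frac{326186}{51503}\right)} = \left(- \frac{1}{53842}\right) \left(- \frac{51503}{326186}\right) = \frac{51503}{17562506612}$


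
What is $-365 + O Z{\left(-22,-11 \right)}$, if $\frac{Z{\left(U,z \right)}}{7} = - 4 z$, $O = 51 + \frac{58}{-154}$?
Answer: $15227$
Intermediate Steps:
$O = \frac{3898}{77}$ ($O = 51 + 58 \left(- \frac{1}{154}\right) = 51 - \frac{29}{77} = \frac{3898}{77} \approx 50.623$)
$Z{\left(U,z \right)} = - 28 z$ ($Z{\left(U,z \right)} = 7 \left(- 4 z\right) = - 28 z$)
$-365 + O Z{\left(-22,-11 \right)} = -365 + \frac{3898 \left(\left(-28\right) \left(-11\right)\right)}{77} = -365 + \frac{3898}{77} \cdot 308 = -365 + 15592 = 15227$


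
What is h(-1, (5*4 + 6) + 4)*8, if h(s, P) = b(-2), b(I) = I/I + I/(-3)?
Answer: 40/3 ≈ 13.333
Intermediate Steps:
b(I) = 1 - I/3 (b(I) = 1 + I*(-⅓) = 1 - I/3)
h(s, P) = 5/3 (h(s, P) = 1 - ⅓*(-2) = 1 + ⅔ = 5/3)
h(-1, (5*4 + 6) + 4)*8 = (5/3)*8 = 40/3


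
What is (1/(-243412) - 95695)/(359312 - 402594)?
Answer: 23293311341/10535358184 ≈ 2.2110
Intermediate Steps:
(1/(-243412) - 95695)/(359312 - 402594) = (-1/243412 - 95695)/(-43282) = -23293311341/243412*(-1/43282) = 23293311341/10535358184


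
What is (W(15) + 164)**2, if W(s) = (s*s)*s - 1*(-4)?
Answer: 12552849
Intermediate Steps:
W(s) = 4 + s**3 (W(s) = s**2*s + 4 = s**3 + 4 = 4 + s**3)
(W(15) + 164)**2 = ((4 + 15**3) + 164)**2 = ((4 + 3375) + 164)**2 = (3379 + 164)**2 = 3543**2 = 12552849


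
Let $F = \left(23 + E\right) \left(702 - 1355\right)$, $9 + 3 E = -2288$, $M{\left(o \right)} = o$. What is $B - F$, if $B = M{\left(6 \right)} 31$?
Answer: $- \frac{1454326}{3} \approx -4.8478 \cdot 10^{5}$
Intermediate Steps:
$B = 186$ ($B = 6 \cdot 31 = 186$)
$E = - \frac{2297}{3}$ ($E = -3 + \frac{1}{3} \left(-2288\right) = -3 - \frac{2288}{3} = - \frac{2297}{3} \approx -765.67$)
$F = \frac{1454884}{3}$ ($F = \left(23 - \frac{2297}{3}\right) \left(702 - 1355\right) = \left(- \frac{2228}{3}\right) \left(-653\right) = \frac{1454884}{3} \approx 4.8496 \cdot 10^{5}$)
$B - F = 186 - \frac{1454884}{3} = - \frac{1454326}{3}$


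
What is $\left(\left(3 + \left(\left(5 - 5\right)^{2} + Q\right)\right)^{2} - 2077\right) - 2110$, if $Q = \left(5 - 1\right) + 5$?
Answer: $-4043$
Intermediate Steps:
$Q = 9$ ($Q = 4 + 5 = 9$)
$\left(\left(3 + \left(\left(5 - 5\right)^{2} + Q\right)\right)^{2} - 2077\right) - 2110 = \left(\left(3 + \left(\left(5 - 5\right)^{2} + 9\right)\right)^{2} - 2077\right) - 2110 = \left(\left(3 + \left(0^{2} + 9\right)\right)^{2} - 2077\right) - 2110 = \left(\left(3 + \left(0 + 9\right)\right)^{2} - 2077\right) - 2110 = \left(\left(3 + 9\right)^{2} - 2077\right) - 2110 = \left(12^{2} - 2077\right) - 2110 = \left(144 - 2077\right) - 2110 = -1933 - 2110 = -4043$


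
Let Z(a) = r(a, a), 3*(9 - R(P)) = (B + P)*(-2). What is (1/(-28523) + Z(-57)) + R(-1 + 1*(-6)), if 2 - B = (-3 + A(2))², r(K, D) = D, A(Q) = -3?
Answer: -6446201/85569 ≈ -75.333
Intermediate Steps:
B = -34 (B = 2 - (-3 - 3)² = 2 - 1*(-6)² = 2 - 1*36 = 2 - 36 = -34)
R(P) = -41/3 + 2*P/3 (R(P) = 9 - (-34 + P)*(-2)/3 = 9 - (68 - 2*P)/3 = 9 + (-68/3 + 2*P/3) = -41/3 + 2*P/3)
Z(a) = a
(1/(-28523) + Z(-57)) + R(-1 + 1*(-6)) = (1/(-28523) - 57) + (-41/3 + 2*(-1 + 1*(-6))/3) = (-1/28523 - 57) + (-41/3 + 2*(-1 - 6)/3) = -1625812/28523 + (-41/3 + (⅔)*(-7)) = -1625812/28523 + (-41/3 - 14/3) = -1625812/28523 - 55/3 = -6446201/85569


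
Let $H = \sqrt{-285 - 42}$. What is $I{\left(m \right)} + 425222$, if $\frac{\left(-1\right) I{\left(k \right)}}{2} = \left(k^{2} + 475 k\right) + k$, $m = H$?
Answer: $425876 - 952 i \sqrt{327} \approx 4.2588 \cdot 10^{5} - 17215.0 i$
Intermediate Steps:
$H = i \sqrt{327}$ ($H = \sqrt{-327} = i \sqrt{327} \approx 18.083 i$)
$m = i \sqrt{327} \approx 18.083 i$
$I{\left(k \right)} = - 952 k - 2 k^{2}$ ($I{\left(k \right)} = - 2 \left(\left(k^{2} + 475 k\right) + k\right) = - 2 \left(k^{2} + 476 k\right) = - 952 k - 2 k^{2}$)
$I{\left(m \right)} + 425222 = - 2 i \sqrt{327} \left(476 + i \sqrt{327}\right) + 425222 = 425222 - 2 i \sqrt{327} \left(476 + i \sqrt{327}\right)$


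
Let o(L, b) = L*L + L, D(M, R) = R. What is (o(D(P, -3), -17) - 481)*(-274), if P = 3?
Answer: 130150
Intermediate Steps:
o(L, b) = L + L² (o(L, b) = L² + L = L + L²)
(o(D(P, -3), -17) - 481)*(-274) = (-3*(1 - 3) - 481)*(-274) = (-3*(-2) - 481)*(-274) = (6 - 481)*(-274) = -475*(-274) = 130150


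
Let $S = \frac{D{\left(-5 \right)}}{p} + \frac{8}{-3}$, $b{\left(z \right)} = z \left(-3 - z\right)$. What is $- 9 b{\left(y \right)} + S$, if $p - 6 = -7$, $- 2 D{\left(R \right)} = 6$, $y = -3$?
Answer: $\frac{1}{3} \approx 0.33333$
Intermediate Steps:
$D{\left(R \right)} = -3$ ($D{\left(R \right)} = \left(- \frac{1}{2}\right) 6 = -3$)
$p = -1$ ($p = 6 - 7 = -1$)
$S = \frac{1}{3}$ ($S = - \frac{3}{-1} + \frac{8}{-3} = \left(-3\right) \left(-1\right) + 8 \left(- \frac{1}{3}\right) = 3 - \frac{8}{3} = \frac{1}{3} \approx 0.33333$)
$- 9 b{\left(y \right)} + S = - 9 \left(\left(-1\right) \left(-3\right) \left(3 - 3\right)\right) + \frac{1}{3} = - 9 \left(\left(-1\right) \left(-3\right) 0\right) + \frac{1}{3} = \left(-9\right) 0 + \frac{1}{3} = 0 + \frac{1}{3} = \frac{1}{3}$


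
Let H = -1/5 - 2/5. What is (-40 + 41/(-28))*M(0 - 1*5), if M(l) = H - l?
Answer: -12771/70 ≈ -182.44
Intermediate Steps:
H = -⅗ (H = -1*⅕ - 2*⅕ = -⅕ - ⅖ = -⅗ ≈ -0.60000)
M(l) = -⅗ - l
(-40 + 41/(-28))*M(0 - 1*5) = (-40 + 41/(-28))*(-⅗ - (0 - 1*5)) = (-40 + 41*(-1/28))*(-⅗ - (0 - 5)) = (-40 - 41/28)*(-⅗ - 1*(-5)) = -1161*(-⅗ + 5)/28 = -1161/28*22/5 = -12771/70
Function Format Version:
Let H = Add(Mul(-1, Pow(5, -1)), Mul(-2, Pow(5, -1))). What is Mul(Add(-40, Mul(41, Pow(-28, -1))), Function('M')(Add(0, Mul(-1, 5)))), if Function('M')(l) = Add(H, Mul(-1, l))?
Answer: Rational(-12771, 70) ≈ -182.44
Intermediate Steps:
H = Rational(-3, 5) (H = Add(Mul(-1, Rational(1, 5)), Mul(-2, Rational(1, 5))) = Add(Rational(-1, 5), Rational(-2, 5)) = Rational(-3, 5) ≈ -0.60000)
Function('M')(l) = Add(Rational(-3, 5), Mul(-1, l))
Mul(Add(-40, Mul(41, Pow(-28, -1))), Function('M')(Add(0, Mul(-1, 5)))) = Mul(Add(-40, Mul(41, Pow(-28, -1))), Add(Rational(-3, 5), Mul(-1, Add(0, Mul(-1, 5))))) = Mul(Add(-40, Mul(41, Rational(-1, 28))), Add(Rational(-3, 5), Mul(-1, Add(0, -5)))) = Mul(Add(-40, Rational(-41, 28)), Add(Rational(-3, 5), Mul(-1, -5))) = Mul(Rational(-1161, 28), Add(Rational(-3, 5), 5)) = Mul(Rational(-1161, 28), Rational(22, 5)) = Rational(-12771, 70)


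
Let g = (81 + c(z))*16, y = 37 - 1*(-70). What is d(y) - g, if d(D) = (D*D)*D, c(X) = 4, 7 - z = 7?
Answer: 1223683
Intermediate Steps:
z = 0 (z = 7 - 1*7 = 7 - 7 = 0)
y = 107 (y = 37 + 70 = 107)
d(D) = D³ (d(D) = D²*D = D³)
g = 1360 (g = (81 + 4)*16 = 85*16 = 1360)
d(y) - g = 107³ - 1*1360 = 1225043 - 1360 = 1223683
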